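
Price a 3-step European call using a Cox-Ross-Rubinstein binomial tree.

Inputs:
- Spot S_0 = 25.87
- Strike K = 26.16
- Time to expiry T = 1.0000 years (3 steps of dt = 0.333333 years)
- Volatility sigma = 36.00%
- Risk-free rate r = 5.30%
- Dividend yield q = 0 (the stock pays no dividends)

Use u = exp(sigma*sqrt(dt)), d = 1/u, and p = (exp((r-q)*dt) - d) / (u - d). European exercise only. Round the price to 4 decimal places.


dt = T/N = 0.333333
u = exp(sigma*sqrt(dt)) = 1.231024; d = 1/u = 0.812332
p = (exp((r-q)*dt) - d) / (u - d) = 0.490795
Discount per step: exp(-r*dt) = 0.982488
Stock lattice S(k, i) with i counting down-moves:
  k=0: S(0,0) = 25.8700
  k=1: S(1,0) = 31.8466; S(1,1) = 21.0150
  k=2: S(2,0) = 39.2039; S(2,1) = 25.8700; S(2,2) = 17.0712
  k=3: S(3,0) = 48.2609; S(3,1) = 31.8466; S(3,2) = 21.0150; S(3,3) = 13.8675
Terminal payoffs V(N, i) = max(S_T - K, 0):
  V(3,0) = 22.100928; V(3,1) = 5.686583; V(3,2) = 0.000000; V(3,3) = 0.000000
Backward induction: V(k, i) = exp(-r*dt) * [p * V(k+1, i) + (1-p) * V(k+1, i+1)].
  V(2,0) = exp(-r*dt) * [p*22.100928 + (1-p)*5.686583] = 13.502000
  V(2,1) = exp(-r*dt) * [p*5.686583 + (1-p)*0.000000] = 2.742071
  V(2,2) = exp(-r*dt) * [p*0.000000 + (1-p)*0.000000] = 0.000000
  V(1,0) = exp(-r*dt) * [p*13.502000 + (1-p)*2.742071] = 7.882491
  V(1,1) = exp(-r*dt) * [p*2.742071 + (1-p)*0.000000] = 1.322226
  V(0,0) = exp(-r*dt) * [p*7.882491 + (1-p)*1.322226] = 4.462432

Answer: Price = V(0,0) = 4.4624


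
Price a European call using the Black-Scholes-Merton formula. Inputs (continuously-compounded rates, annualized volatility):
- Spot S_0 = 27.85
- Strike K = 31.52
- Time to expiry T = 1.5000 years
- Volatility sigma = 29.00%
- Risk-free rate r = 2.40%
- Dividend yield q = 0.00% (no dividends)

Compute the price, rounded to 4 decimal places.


d1 = (ln(S/K) + (r - q + 0.5*sigma^2) * T) / (sigma * sqrt(T)) = -0.06958324
d2 = d1 - sigma * sqrt(T) = -0.42475926
exp(-rT) = 0.96464029; exp(-qT) = 1.00000000
C = S_0 * exp(-qT) * N(d1) - K * exp(-rT) * N(d2)
N(d1) = 0.47226269; N(d2) = 0.33550609
C = 27.8500 * 1.00000000 * 0.47226269 - 31.5200 * 0.96464029 * 0.33550609 = 2.9513

Answer: Price = 2.9513


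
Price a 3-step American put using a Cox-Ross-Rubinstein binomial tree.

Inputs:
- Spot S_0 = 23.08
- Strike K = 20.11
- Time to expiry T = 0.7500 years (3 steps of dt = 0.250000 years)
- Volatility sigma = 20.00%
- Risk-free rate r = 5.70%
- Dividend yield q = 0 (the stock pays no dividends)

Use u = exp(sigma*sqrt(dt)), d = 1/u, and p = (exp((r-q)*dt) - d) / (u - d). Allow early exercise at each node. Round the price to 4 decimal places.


dt = T/N = 0.250000
u = exp(sigma*sqrt(dt)) = 1.105171; d = 1/u = 0.904837
p = (exp((r-q)*dt) - d) / (u - d) = 0.546661
Discount per step: exp(-r*dt) = 0.985851
Stock lattice S(k, i) with i counting down-moves:
  k=0: S(0,0) = 23.0800
  k=1: S(1,0) = 25.5073; S(1,1) = 20.8836
  k=2: S(2,0) = 28.1900; S(2,1) = 23.0800; S(2,2) = 18.8963
  k=3: S(3,0) = 31.1547; S(3,1) = 25.5073; S(3,2) = 20.8836; S(3,3) = 17.0981
Terminal payoffs V(N, i) = max(K - S_T, 0):
  V(3,0) = 0.000000; V(3,1) = 0.000000; V(3,2) = 0.000000; V(3,3) = 3.011915
Backward induction: V(k, i) = exp(-r*dt) * [p * V(k+1, i) + (1-p) * V(k+1, i+1)]; then take max(V_cont, immediate exercise) for American.
  V(2,0) = exp(-r*dt) * [p*0.000000 + (1-p)*0.000000] = 0.000000; exercise = 0.000000; V(2,0) = max -> 0.000000
  V(2,1) = exp(-r*dt) * [p*0.000000 + (1-p)*0.000000] = 0.000000; exercise = 0.000000; V(2,1) = max -> 0.000000
  V(2,2) = exp(-r*dt) * [p*0.000000 + (1-p)*3.011915] = 1.346098; exercise = 1.213694; V(2,2) = max -> 1.346098
  V(1,0) = exp(-r*dt) * [p*0.000000 + (1-p)*0.000000] = 0.000000; exercise = 0.000000; V(1,0) = max -> 0.000000
  V(1,1) = exp(-r*dt) * [p*0.000000 + (1-p)*1.346098] = 0.601604; exercise = 0.000000; V(1,1) = max -> 0.601604
  V(0,0) = exp(-r*dt) * [p*0.000000 + (1-p)*0.601604] = 0.268871; exercise = 0.000000; V(0,0) = max -> 0.268871

Answer: Price = V(0,0) = 0.2689


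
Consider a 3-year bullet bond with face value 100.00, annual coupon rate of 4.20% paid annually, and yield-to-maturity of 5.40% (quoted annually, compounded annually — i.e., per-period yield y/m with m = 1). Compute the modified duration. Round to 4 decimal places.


Answer: Modified duration = 2.7311

Derivation:
Coupon per period c = face * coupon_rate / m = 4.200000
Periods per year m = 1; per-period yield y/m = 0.054000
Number of cashflows N = 3
Cashflows (t years, CF_t, discount factor 1/(1+y/m)^(m*t), PV):
  t = 1.0000: CF_t = 4.200000, DF = 0.948767, PV = 3.984820
  t = 2.0000: CF_t = 4.200000, DF = 0.900158, PV = 3.780664
  t = 3.0000: CF_t = 104.200000, DF = 0.854040, PV = 88.990959
Price P = sum_t PV_t = 96.756442
First compute Macaulay numerator sum_t t * PV_t:
  t * PV_t at t = 1.0000: 3.984820
  t * PV_t at t = 2.0000: 7.561328
  t * PV_t at t = 3.0000: 266.972877
Macaulay duration D = 278.519024 / 96.756442 = 2.878558
Modified duration = D / (1 + y/m) = 2.878558 / (1 + 0.054000) = 2.731080


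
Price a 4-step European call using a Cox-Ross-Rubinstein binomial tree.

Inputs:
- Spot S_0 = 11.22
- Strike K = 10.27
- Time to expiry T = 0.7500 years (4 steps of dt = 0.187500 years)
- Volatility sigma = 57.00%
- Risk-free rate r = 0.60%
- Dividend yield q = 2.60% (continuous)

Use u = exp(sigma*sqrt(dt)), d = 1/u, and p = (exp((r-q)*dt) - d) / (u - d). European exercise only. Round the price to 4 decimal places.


Answer: Price = V(0,0) = 2.4958

Derivation:
dt = T/N = 0.187500
u = exp(sigma*sqrt(dt)) = 1.279945; d = 1/u = 0.781283
p = (exp((r-q)*dt) - d) / (u - d) = 0.431101
Discount per step: exp(-r*dt) = 0.998876
Stock lattice S(k, i) with i counting down-moves:
  k=0: S(0,0) = 11.2200
  k=1: S(1,0) = 14.3610; S(1,1) = 8.7660
  k=2: S(2,0) = 18.3813; S(2,1) = 11.2200; S(2,2) = 6.8487
  k=3: S(3,0) = 23.5270; S(3,1) = 14.3610; S(3,2) = 8.7660; S(3,3) = 5.3508
  k=4: S(4,0) = 30.1133; S(4,1) = 18.3813; S(4,2) = 11.2200; S(4,3) = 6.8487; S(4,4) = 4.1805
Terminal payoffs V(N, i) = max(S_T - K, 0):
  V(4,0) = 19.843298; V(4,1) = 8.111273; V(4,2) = 0.950000; V(4,3) = 0.000000; V(4,4) = 0.000000
Backward induction: V(k, i) = exp(-r*dt) * [p * V(k+1, i) + (1-p) * V(k+1, i+1)].
  V(3,0) = exp(-r*dt) * [p*19.843298 + (1-p)*8.111273] = 13.154154
  V(3,1) = exp(-r*dt) * [p*8.111273 + (1-p)*0.950000] = 4.032693
  V(3,2) = exp(-r*dt) * [p*0.950000 + (1-p)*0.000000] = 0.409085
  V(3,3) = exp(-r*dt) * [p*0.000000 + (1-p)*0.000000] = 0.000000
  V(2,0) = exp(-r*dt) * [p*13.154154 + (1-p)*4.032693] = 7.956008
  V(2,1) = exp(-r*dt) * [p*4.032693 + (1-p)*0.409085] = 1.969010
  V(2,2) = exp(-r*dt) * [p*0.409085 + (1-p)*0.000000] = 0.176159
  V(1,0) = exp(-r*dt) * [p*7.956008 + (1-p)*1.969010] = 4.544895
  V(1,1) = exp(-r*dt) * [p*1.969010 + (1-p)*0.176159] = 0.947992
  V(0,0) = exp(-r*dt) * [p*4.544895 + (1-p)*0.947992] = 2.495811


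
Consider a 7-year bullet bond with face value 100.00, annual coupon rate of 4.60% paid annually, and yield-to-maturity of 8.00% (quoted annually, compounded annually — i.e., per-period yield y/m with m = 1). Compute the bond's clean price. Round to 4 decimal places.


Answer: Price = 82.2983

Derivation:
Coupon per period c = face * coupon_rate / m = 4.600000
Periods per year m = 1; per-period yield y/m = 0.080000
Number of cashflows N = 7
Cashflows (t years, CF_t, discount factor 1/(1+y/m)^(m*t), PV):
  t = 1.0000: CF_t = 4.600000, DF = 0.925926, PV = 4.259259
  t = 2.0000: CF_t = 4.600000, DF = 0.857339, PV = 3.943759
  t = 3.0000: CF_t = 4.600000, DF = 0.793832, PV = 3.651628
  t = 4.0000: CF_t = 4.600000, DF = 0.735030, PV = 3.381137
  t = 5.0000: CF_t = 4.600000, DF = 0.680583, PV = 3.130683
  t = 6.0000: CF_t = 4.600000, DF = 0.630170, PV = 2.898780
  t = 7.0000: CF_t = 104.600000, DF = 0.583490, PV = 61.033095
Price P = sum_t PV_t = 82.298342


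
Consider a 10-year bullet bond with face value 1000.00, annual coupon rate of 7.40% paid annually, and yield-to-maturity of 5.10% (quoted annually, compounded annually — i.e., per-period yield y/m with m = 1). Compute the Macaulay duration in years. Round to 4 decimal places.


Answer: Macaulay duration = 7.6280 years

Derivation:
Coupon per period c = face * coupon_rate / m = 74.000000
Periods per year m = 1; per-period yield y/m = 0.051000
Number of cashflows N = 10
Cashflows (t years, CF_t, discount factor 1/(1+y/m)^(m*t), PV):
  t = 1.0000: CF_t = 74.000000, DF = 0.951475, PV = 70.409134
  t = 2.0000: CF_t = 74.000000, DF = 0.905304, PV = 66.992516
  t = 3.0000: CF_t = 74.000000, DF = 0.861374, PV = 63.741690
  t = 4.0000: CF_t = 74.000000, DF = 0.819576, PV = 60.648611
  t = 5.0000: CF_t = 74.000000, DF = 0.779806, PV = 57.705624
  t = 6.0000: CF_t = 74.000000, DF = 0.741965, PV = 54.905446
  t = 7.0000: CF_t = 74.000000, DF = 0.705961, PV = 52.241147
  t = 8.0000: CF_t = 74.000000, DF = 0.671705, PV = 49.706135
  t = 9.0000: CF_t = 74.000000, DF = 0.639110, PV = 47.294134
  t = 10.0000: CF_t = 1074.000000, DF = 0.608097, PV = 653.096146
Price P = sum_t PV_t = 1176.740582
Macaulay numerator sum_t t * PV_t:
  t * PV_t at t = 1.0000: 70.409134
  t * PV_t at t = 2.0000: 133.985032
  t * PV_t at t = 3.0000: 191.225069
  t * PV_t at t = 4.0000: 242.594442
  t * PV_t at t = 5.0000: 288.528119
  t * PV_t at t = 6.0000: 329.432676
  t * PV_t at t = 7.0000: 365.688032
  t * PV_t at t = 8.0000: 397.649077
  t * PV_t at t = 9.0000: 425.647204
  t * PV_t at t = 10.0000: 6530.961462
Macaulay duration D = (sum_t t * PV_t) / P = 8976.120247 / 1176.740582 = 7.627952


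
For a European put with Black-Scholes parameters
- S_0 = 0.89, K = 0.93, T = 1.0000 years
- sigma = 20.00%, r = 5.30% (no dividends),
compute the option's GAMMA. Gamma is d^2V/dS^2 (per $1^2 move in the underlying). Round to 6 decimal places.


Answer: Gamma = 2.217752

Derivation:
d1 = 0.1451843829; d2 = -0.0548156171
phi(d1) = 0.3947598058; exp(-qT) = 1.0000000000; exp(-rT) = 0.9483800125
Gamma = exp(-qT) * phi(d1) / (S * sigma * sqrt(T)) = 1.0000000000 * 0.3947598058 / (0.8900 * 0.2000 * 1.0000000000) = 2.217752


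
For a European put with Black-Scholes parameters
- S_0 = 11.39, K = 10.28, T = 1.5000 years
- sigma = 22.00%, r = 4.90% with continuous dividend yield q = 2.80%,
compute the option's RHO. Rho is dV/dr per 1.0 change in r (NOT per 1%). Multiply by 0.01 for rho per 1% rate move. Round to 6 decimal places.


Answer: Rho = -5.134941

Derivation:
d1 = 0.6321743982; d2 = 0.3627305264
phi(d1) = 0.3266843816; exp(-qT) = 0.9588697806; exp(-rT) = 0.9291361458
N(-d2) = 0.3584030969
Rho = -K*T*exp(-rT)*N(-d2) = -10.2800 * 1.5000 * 0.9291361458 * 0.3584030969 = -5.134941


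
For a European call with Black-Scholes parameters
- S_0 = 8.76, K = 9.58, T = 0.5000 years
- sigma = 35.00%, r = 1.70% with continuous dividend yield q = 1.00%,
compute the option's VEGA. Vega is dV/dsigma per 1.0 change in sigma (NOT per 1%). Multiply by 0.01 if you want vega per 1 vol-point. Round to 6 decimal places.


d1 = -0.2236747931; d2 = -0.4711621665
phi(d1) = 0.3890864437; exp(-qT) = 0.9950124792; exp(-rT) = 0.9915360229
Vega = S * exp(-qT) * phi(d1) * sqrt(T) = 8.7600 * 0.9950124792 * 0.3890864437 * 0.7071067812 = 2.398080

Answer: Vega = 2.398080


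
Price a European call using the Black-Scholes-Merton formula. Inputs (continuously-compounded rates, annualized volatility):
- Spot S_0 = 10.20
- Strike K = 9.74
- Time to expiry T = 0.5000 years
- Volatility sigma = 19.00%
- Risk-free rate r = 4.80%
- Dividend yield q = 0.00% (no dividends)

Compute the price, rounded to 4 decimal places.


Answer: Price = 0.9435

Derivation:
d1 = (ln(S/K) + (r - q + 0.5*sigma^2) * T) / (sigma * sqrt(T)) = 0.58929239
d2 = d1 - sigma * sqrt(T) = 0.45494210
exp(-rT) = 0.97628571; exp(-qT) = 1.00000000
C = S_0 * exp(-qT) * N(d1) - K * exp(-rT) * N(d2)
N(d1) = 0.72216743; N(d2) = 0.67542455
C = 10.2000 * 1.00000000 * 0.72216743 - 9.7400 * 0.97628571 * 0.67542455 = 0.9435


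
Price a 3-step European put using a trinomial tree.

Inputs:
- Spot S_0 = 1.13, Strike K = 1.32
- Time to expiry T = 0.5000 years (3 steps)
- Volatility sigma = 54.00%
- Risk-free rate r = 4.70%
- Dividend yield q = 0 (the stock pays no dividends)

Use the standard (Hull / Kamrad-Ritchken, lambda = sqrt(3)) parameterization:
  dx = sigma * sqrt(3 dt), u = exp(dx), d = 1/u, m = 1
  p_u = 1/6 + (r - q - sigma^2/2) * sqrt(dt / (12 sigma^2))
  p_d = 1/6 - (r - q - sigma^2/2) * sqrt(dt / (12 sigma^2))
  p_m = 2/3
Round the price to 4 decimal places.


dt = T/N = 0.166667; dx = sigma*sqrt(3*dt) = 0.381838
u = exp(dx) = 1.464974; d = 1/u = 0.682606
p_u = 0.145104, p_m = 0.666667, p_d = 0.188229
Discount per step: exp(-r*dt) = 0.992197
Stock lattice S(k, j) with j the centered position index:
  k=0: S(0,+0) = 1.1300
  k=1: S(1,-1) = 0.7713; S(1,+0) = 1.1300; S(1,+1) = 1.6554
  k=2: S(2,-2) = 0.5265; S(2,-1) = 0.7713; S(2,+0) = 1.1300; S(2,+1) = 1.6554; S(2,+2) = 2.4251
  k=3: S(3,-3) = 0.3594; S(3,-2) = 0.5265; S(3,-1) = 0.7713; S(3,+0) = 1.1300; S(3,+1) = 1.6554; S(3,+2) = 2.4251; S(3,+3) = 3.5528
Terminal payoffs V(N, j) = max(K - S_T, 0):
  V(3,-3) = 0.960591; V(3,-2) = 0.793476; V(3,-1) = 0.548655; V(3,+0) = 0.190000; V(3,+1) = 0.000000; V(3,+2) = 0.000000; V(3,+3) = 0.000000
Backward induction: V(k, j) = exp(-r*dt) * [p_u * V(k+1, j+1) + p_m * V(k+1, j) + p_d * V(k+1, j-1)]
  V(2,-2) = exp(-r*dt) * [p_u*0.548655 + p_m*0.793476 + p_d*0.960591] = 0.783248
  V(2,-1) = exp(-r*dt) * [p_u*0.190000 + p_m*0.548655 + p_d*0.793476] = 0.538461
  V(2,+0) = exp(-r*dt) * [p_u*0.000000 + p_m*0.190000 + p_d*0.548655] = 0.228145
  V(2,+1) = exp(-r*dt) * [p_u*0.000000 + p_m*0.000000 + p_d*0.190000] = 0.035484
  V(2,+2) = exp(-r*dt) * [p_u*0.000000 + p_m*0.000000 + p_d*0.000000] = 0.000000
  V(1,-1) = exp(-r*dt) * [p_u*0.228145 + p_m*0.538461 + p_d*0.783248] = 0.535299
  V(1,+0) = exp(-r*dt) * [p_u*0.035484 + p_m*0.228145 + p_d*0.538461] = 0.256582
  V(1,+1) = exp(-r*dt) * [p_u*0.000000 + p_m*0.035484 + p_d*0.228145] = 0.066080
  V(0,+0) = exp(-r*dt) * [p_u*0.066080 + p_m*0.256582 + p_d*0.535299] = 0.279206

Answer: Price = V(0,0) = 0.2792


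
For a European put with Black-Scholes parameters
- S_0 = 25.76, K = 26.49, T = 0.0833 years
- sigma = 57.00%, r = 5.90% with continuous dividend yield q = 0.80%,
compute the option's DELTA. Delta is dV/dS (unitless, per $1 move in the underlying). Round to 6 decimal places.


d1 = -0.0617828628; d2 = -0.2262947773
phi(d1) = 0.3981816008; exp(-qT) = 0.9993338220; exp(-rT) = 0.9950973574
N(-d1) = 0.5246321246
Delta = -exp(-qT) * N(-d1) = -0.9993338220 * 0.5246321246 = -0.524283

Answer: Delta = -0.524283


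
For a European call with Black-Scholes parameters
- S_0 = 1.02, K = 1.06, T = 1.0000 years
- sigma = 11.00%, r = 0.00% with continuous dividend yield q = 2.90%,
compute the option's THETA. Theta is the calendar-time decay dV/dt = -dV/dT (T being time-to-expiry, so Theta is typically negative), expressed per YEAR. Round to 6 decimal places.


d1 = -0.5583298257; d2 = -0.6683298257
phi(d1) = 0.3413644410; exp(-qT) = 0.9714164645; exp(-rT) = 1.0000000000
Theta = -S*exp(-qT)*phi(d1)*sigma/(2*sqrt(T)) - r*K*exp(-rT)*N(d2) + q*S*exp(-qT)*N(d1)
N(d1) = 0.2883095910; N(d2) = 0.2519615394; sqrt(T) = 1.0000000000
Term 1 = -1.0200 * 0.9714164645 * 0.3413644410 * 0.1100 / (2 * 1.0000000000) = -0.0186031549
Term 2 = -0.0000 * 1.0600 * 1.0000000000 * 0.2519615394 = -0.0000000000
Term 3 = 0.0290 * 1.0200 * 0.9714164645 * 0.2883095910 = 0.0082844317
Theta = -0.0186031549 + (-0.0000000000) + (0.0082844317) = -0.010319

Answer: Theta = -0.010319


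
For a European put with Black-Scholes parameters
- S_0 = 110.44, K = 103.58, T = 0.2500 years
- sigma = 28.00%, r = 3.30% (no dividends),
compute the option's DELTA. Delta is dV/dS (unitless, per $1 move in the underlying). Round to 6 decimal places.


d1 = 0.5869866148; d2 = 0.4469866148
phi(d1) = 0.3358081796; exp(-qT) = 1.0000000000; exp(-rT) = 0.9917839379
N(-d1) = 0.2786063482
Delta = -exp(-qT) * N(-d1) = -1.0000000000 * 0.2786063482 = -0.278606

Answer: Delta = -0.278606


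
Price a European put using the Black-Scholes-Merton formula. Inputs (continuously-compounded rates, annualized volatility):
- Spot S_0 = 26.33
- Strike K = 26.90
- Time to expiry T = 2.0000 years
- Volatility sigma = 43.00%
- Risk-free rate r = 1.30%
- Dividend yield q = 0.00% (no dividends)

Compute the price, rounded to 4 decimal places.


Answer: Price = 6.2162

Derivation:
d1 = (ln(S/K) + (r - q + 0.5*sigma^2) * T) / (sigma * sqrt(T)) = 0.31159184
d2 = d1 - sigma * sqrt(T) = -0.29651999
exp(-rT) = 0.97433509; exp(-qT) = 1.00000000
P = K * exp(-rT) * N(-d2) - S_0 * exp(-qT) * N(-d1)
N(-d1) = 0.37767537; N(-d2) = 0.61658350
P = 26.9000 * 0.97433509 * 0.61658350 - 26.3300 * 1.00000000 * 0.37767537 = 6.2162


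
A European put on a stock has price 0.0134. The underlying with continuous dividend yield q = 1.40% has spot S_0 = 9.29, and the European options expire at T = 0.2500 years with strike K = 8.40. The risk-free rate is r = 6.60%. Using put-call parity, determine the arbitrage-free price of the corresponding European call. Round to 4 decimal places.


Put-call parity: C - P = S_0 * exp(-qT) - K * exp(-rT).
S_0 * exp(-qT) = 9.2900 * 0.99650612 = 9.25754183
K * exp(-rT) = 8.4000 * 0.98363538 = 8.26253719
C = P + S*exp(-qT) - K*exp(-rT)
C = 0.0134 + 9.25754183 - 8.26253719 = 1.0084

Answer: Call price = 1.0084


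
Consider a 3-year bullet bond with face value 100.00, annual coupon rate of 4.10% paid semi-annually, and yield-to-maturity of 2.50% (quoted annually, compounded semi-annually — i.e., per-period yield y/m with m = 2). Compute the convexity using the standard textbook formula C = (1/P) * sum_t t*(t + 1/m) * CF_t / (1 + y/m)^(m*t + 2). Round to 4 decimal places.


Coupon per period c = face * coupon_rate / m = 2.050000
Periods per year m = 2; per-period yield y/m = 0.012500
Number of cashflows N = 6
Cashflows (t years, CF_t, discount factor 1/(1+y/m)^(m*t), PV):
  t = 0.5000: CF_t = 2.050000, DF = 0.987654, PV = 2.024691
  t = 1.0000: CF_t = 2.050000, DF = 0.975461, PV = 1.999695
  t = 1.5000: CF_t = 2.050000, DF = 0.963418, PV = 1.975008
  t = 2.0000: CF_t = 2.050000, DF = 0.951524, PV = 1.950625
  t = 2.5000: CF_t = 2.050000, DF = 0.939777, PV = 1.926543
  t = 3.0000: CF_t = 102.050000, DF = 0.928175, PV = 94.720246
Price P = sum_t PV_t = 104.596808
Convexity numerator sum_t t*(t + 1/m) * CF_t / (1+y/m)^(m*t + 2):
  t = 0.5000: term = 0.987504
  t = 1.0000: term = 2.925937
  t = 1.5000: term = 5.779629
  t = 2.0000: term = 9.513792
  t = 2.5000: term = 14.094507
  t = 3.0000: term = 970.157070
Convexity = (1/P) * sum = 1003.458440 / 104.596808 = 9.593586

Answer: Convexity = 9.5936


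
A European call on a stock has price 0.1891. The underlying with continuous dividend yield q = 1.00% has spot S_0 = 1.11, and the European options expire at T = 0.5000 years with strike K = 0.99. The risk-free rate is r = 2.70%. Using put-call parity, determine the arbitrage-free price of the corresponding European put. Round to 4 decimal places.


Answer: Put price = 0.0614

Derivation:
Put-call parity: C - P = S_0 * exp(-qT) - K * exp(-rT).
S_0 * exp(-qT) = 1.1100 * 0.99501248 = 1.10446385
K * exp(-rT) = 0.9900 * 0.98659072 = 0.97672481
P = C - S*exp(-qT) + K*exp(-rT)
P = 0.1891 - 1.10446385 + 0.97672481 = 0.0614


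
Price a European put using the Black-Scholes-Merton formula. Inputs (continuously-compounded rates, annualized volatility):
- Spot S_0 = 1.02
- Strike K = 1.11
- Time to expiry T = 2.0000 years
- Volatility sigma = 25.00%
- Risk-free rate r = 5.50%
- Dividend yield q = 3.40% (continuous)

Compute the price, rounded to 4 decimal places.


Answer: Price = 0.1583

Derivation:
d1 = (ln(S/K) + (r - q + 0.5*sigma^2) * T) / (sigma * sqrt(T)) = 0.05640622
d2 = d1 - sigma * sqrt(T) = -0.29714717
exp(-rT) = 0.89583414; exp(-qT) = 0.93426047
P = K * exp(-rT) * N(-d2) - S_0 * exp(-qT) * N(-d1)
N(-d1) = 0.47750910; N(-d2) = 0.61682292
P = 1.1100 * 0.89583414 * 0.61682292 - 1.0200 * 0.93426047 * 0.47750910 = 0.1583


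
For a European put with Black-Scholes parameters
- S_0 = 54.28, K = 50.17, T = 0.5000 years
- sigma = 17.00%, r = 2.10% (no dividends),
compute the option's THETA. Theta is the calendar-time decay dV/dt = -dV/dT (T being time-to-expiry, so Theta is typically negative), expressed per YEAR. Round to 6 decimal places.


d1 = 0.8024713318; d2 = 0.6822631790
phi(d1) = 0.2891184965; exp(-qT) = 1.0000000000; exp(-rT) = 0.9895549326
Theta = -S*exp(-qT)*phi(d1)*sigma/(2*sqrt(T)) + r*K*exp(-rT)*N(-d2) - q*S*exp(-qT)*N(-d1)
N(-d1) = 0.2111401826; N(-d2) = 0.2475362757; sqrt(T) = 0.7071067812
Term 1 = -54.2800 * 1.0000000000 * 0.2891184965 * 0.1700 / (2 * 0.7071067812) = -1.8864688540
Term 2 = 0.0210 * 50.1700 * 0.9895549326 * 0.2475362757 = 0.2580727539
Term 3 = 0 (no dividend yield, q = 0)
Theta = -1.8864688540 + (0.2580727539) + (0.0000000000) = -1.628396

Answer: Theta = -1.628396


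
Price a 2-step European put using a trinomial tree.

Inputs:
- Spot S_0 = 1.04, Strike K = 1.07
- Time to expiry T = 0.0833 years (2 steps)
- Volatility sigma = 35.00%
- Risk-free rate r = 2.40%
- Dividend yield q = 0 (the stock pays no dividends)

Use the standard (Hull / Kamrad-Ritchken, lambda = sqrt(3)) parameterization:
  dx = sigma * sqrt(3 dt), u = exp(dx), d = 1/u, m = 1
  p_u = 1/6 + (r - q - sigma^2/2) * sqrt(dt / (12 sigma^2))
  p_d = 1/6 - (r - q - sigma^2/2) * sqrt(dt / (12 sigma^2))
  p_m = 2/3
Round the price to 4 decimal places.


Answer: Price = V(0,0) = 0.0574

Derivation:
dt = T/N = 0.041650; dx = sigma*sqrt(3*dt) = 0.123719
u = exp(dx) = 1.131698; d = 1/u = 0.883628
p_u = 0.160397, p_m = 0.666667, p_d = 0.172937
Discount per step: exp(-r*dt) = 0.999001
Stock lattice S(k, j) with j the centered position index:
  k=0: S(0,+0) = 1.0400
  k=1: S(1,-1) = 0.9190; S(1,+0) = 1.0400; S(1,+1) = 1.1770
  k=2: S(2,-2) = 0.8120; S(2,-1) = 0.9190; S(2,+0) = 1.0400; S(2,+1) = 1.1770; S(2,+2) = 1.3320
Terminal payoffs V(N, j) = max(K - S_T, 0):
  V(2,-2) = 0.257969; V(2,-1) = 0.151027; V(2,+0) = 0.030000; V(2,+1) = 0.000000; V(2,+2) = 0.000000
Backward induction: V(k, j) = exp(-r*dt) * [p_u * V(k+1, j+1) + p_m * V(k+1, j) + p_d * V(k+1, j-1)]
  V(1,-1) = exp(-r*dt) * [p_u*0.030000 + p_m*0.151027 + p_d*0.257969] = 0.149959
  V(1,+0) = exp(-r*dt) * [p_u*0.000000 + p_m*0.030000 + p_d*0.151027] = 0.046072
  V(1,+1) = exp(-r*dt) * [p_u*0.000000 + p_m*0.000000 + p_d*0.030000] = 0.005183
  V(0,+0) = exp(-r*dt) * [p_u*0.005183 + p_m*0.046072 + p_d*0.149959] = 0.057422


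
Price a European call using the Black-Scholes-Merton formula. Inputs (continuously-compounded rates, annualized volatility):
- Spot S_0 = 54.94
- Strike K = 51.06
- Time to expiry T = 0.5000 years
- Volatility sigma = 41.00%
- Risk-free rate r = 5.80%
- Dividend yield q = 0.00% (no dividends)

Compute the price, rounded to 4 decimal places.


Answer: Price = 9.0619

Derivation:
d1 = (ln(S/K) + (r - q + 0.5*sigma^2) * T) / (sigma * sqrt(T)) = 0.49761439
d2 = d1 - sigma * sqrt(T) = 0.20770061
exp(-rT) = 0.97141646; exp(-qT) = 1.00000000
C = S_0 * exp(-qT) * N(d1) - K * exp(-rT) * N(d2)
N(d1) = 0.69062207; N(d2) = 0.58226863
C = 54.9400 * 1.00000000 * 0.69062207 - 51.0600 * 0.97141646 * 0.58226863 = 9.0619


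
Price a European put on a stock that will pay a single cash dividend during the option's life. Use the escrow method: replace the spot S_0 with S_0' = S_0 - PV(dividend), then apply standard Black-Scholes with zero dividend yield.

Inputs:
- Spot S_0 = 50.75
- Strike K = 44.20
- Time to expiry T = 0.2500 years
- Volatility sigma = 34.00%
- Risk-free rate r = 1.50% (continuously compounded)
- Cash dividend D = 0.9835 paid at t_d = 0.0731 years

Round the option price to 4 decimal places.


PV(D) = D * exp(-r * t_d) = 0.9835 * 0.99890410 = 0.98242218
S_0' = S_0 - PV(D) = 50.7500 - 0.98242218 = 49.76757782
d1 = (ln(S_0'/K) + (r + sigma^2/2)*T) / (sigma*sqrt(T)) = 0.80493491
d2 = d1 - sigma*sqrt(T) = 0.63493491
exp(-rT) = 0.99625702
N(-d1) = 0.21042862; N(-d2) = 0.26273543
P = K * exp(-rT) * N(-d2) - S_0' * N(-d1) = 44.2000 * 0.99625702 * 0.26273543 - 49.76757782 * 0.21042862 = 1.0969

Answer: Price = 1.0969


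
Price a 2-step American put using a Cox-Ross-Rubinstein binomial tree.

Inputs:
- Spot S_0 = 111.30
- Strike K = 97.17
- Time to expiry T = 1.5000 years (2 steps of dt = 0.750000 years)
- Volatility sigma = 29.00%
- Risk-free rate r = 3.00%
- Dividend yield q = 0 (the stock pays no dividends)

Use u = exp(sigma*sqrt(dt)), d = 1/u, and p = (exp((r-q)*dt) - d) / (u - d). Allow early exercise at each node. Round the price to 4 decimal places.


dt = T/N = 0.750000
u = exp(sigma*sqrt(dt)) = 1.285500; d = 1/u = 0.777908
p = (exp((r-q)*dt) - d) / (u - d) = 0.482371
Discount per step: exp(-r*dt) = 0.977751
Stock lattice S(k, i) with i counting down-moves:
  k=0: S(0,0) = 111.3000
  k=1: S(1,0) = 143.0761; S(1,1) = 86.5811
  k=2: S(2,0) = 183.9243; S(2,1) = 111.3000; S(2,2) = 67.3521
Terminal payoffs V(N, i) = max(K - S_T, 0):
  V(2,0) = 0.000000; V(2,1) = 0.000000; V(2,2) = 29.817870
Backward induction: V(k, i) = exp(-r*dt) * [p * V(k+1, i) + (1-p) * V(k+1, i+1)]; then take max(V_cont, immediate exercise) for American.
  V(1,0) = exp(-r*dt) * [p*0.000000 + (1-p)*0.000000] = 0.000000; exercise = 0.000000; V(1,0) = max -> 0.000000
  V(1,1) = exp(-r*dt) * [p*0.000000 + (1-p)*29.817870] = 15.091208; exercise = 10.588870; V(1,1) = max -> 15.091208
  V(0,0) = exp(-r*dt) * [p*0.000000 + (1-p)*15.091208] = 7.637855; exercise = 0.000000; V(0,0) = max -> 7.637855

Answer: Price = V(0,0) = 7.6379


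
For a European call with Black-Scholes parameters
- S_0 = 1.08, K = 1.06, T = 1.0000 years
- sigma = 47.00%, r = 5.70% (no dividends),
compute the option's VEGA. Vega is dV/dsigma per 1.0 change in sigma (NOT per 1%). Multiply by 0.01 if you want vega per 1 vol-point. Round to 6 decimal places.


d1 = 0.3960470915; d2 = -0.0739529085
phi(d1) = 0.3688500144; exp(-qT) = 1.0000000000; exp(-rT) = 0.9445940694
Vega = S * exp(-qT) * phi(d1) * sqrt(T) = 1.0800 * 1.0000000000 * 0.3688500144 * 1.0000000000 = 0.398358

Answer: Vega = 0.398358


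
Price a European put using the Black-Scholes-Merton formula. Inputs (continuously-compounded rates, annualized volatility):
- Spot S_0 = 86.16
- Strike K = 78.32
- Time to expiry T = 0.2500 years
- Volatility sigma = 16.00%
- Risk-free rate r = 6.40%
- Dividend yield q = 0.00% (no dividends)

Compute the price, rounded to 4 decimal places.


Answer: Price = 0.2429

Derivation:
d1 = (ln(S/K) + (r - q + 0.5*sigma^2) * T) / (sigma * sqrt(T)) = 1.43253793
d2 = d1 - sigma * sqrt(T) = 1.35253793
exp(-rT) = 0.98412732; exp(-qT) = 1.00000000
P = K * exp(-rT) * N(-d2) - S_0 * exp(-qT) * N(-d1)
N(-d1) = 0.07599497; N(-d2) = 0.08810165
P = 78.3200 * 0.98412732 * 0.08810165 - 86.1600 * 1.00000000 * 0.07599497 = 0.2429


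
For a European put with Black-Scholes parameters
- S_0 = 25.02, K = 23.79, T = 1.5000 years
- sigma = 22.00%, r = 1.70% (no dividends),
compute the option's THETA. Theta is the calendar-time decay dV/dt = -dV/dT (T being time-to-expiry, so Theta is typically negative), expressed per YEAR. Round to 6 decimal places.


Answer: Theta = -0.647938

Derivation:
d1 = 0.4164510405; d2 = 0.1470071688
phi(d1) = 0.3658052219; exp(-qT) = 1.0000000000; exp(-rT) = 0.9748223790
Theta = -S*exp(-qT)*phi(d1)*sigma/(2*sqrt(T)) + r*K*exp(-rT)*N(-d2) - q*S*exp(-qT)*N(-d1)
N(-d1) = 0.3385399932; N(-d2) = 0.4415631810; sqrt(T) = 1.2247448714
Term 1 = -25.0200 * 1.0000000000 * 0.3658052219 * 0.2200 / (2 * 1.2247448714) = -0.8220235538
Term 2 = 0.0170 * 23.7900 * 0.9748223790 * 0.4415631810 = 0.1740851426
Term 3 = 0 (no dividend yield, q = 0)
Theta = -0.8220235538 + (0.1740851426) + (0.0000000000) = -0.647938


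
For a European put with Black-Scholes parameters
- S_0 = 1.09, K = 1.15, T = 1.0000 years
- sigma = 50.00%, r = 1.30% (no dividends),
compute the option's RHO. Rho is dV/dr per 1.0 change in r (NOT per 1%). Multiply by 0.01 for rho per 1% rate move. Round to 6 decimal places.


Answer: Rho = -0.714849

Derivation:
d1 = 0.1688315077; d2 = -0.3311684923
phi(d1) = 0.3932968644; exp(-qT) = 1.0000000000; exp(-rT) = 0.9870841350
N(-d2) = 0.6297413909
Rho = -K*T*exp(-rT)*N(-d2) = -1.1500 * 1.0000 * 0.9870841350 * 0.6297413909 = -0.714849


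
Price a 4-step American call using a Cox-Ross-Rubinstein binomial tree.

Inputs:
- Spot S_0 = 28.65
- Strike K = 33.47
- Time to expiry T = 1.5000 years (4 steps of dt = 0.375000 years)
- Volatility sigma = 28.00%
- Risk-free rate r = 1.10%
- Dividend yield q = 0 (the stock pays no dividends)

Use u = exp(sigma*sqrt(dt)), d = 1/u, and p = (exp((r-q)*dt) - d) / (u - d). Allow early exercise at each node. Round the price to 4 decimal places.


Answer: Price = V(0,0) = 2.6052

Derivation:
dt = T/N = 0.375000
u = exp(sigma*sqrt(dt)) = 1.187042; d = 1/u = 0.842430
p = (exp((r-q)*dt) - d) / (u - d) = 0.469233
Discount per step: exp(-r*dt) = 0.995883
Stock lattice S(k, i) with i counting down-moves:
  k=0: S(0,0) = 28.6500
  k=1: S(1,0) = 34.0087; S(1,1) = 24.1356
  k=2: S(2,0) = 40.3698; S(2,1) = 28.6500; S(2,2) = 20.3326
  k=3: S(3,0) = 47.9206; S(3,1) = 34.0087; S(3,2) = 24.1356; S(3,3) = 17.1288
  k=4: S(4,0) = 56.8838; S(4,1) = 40.3698; S(4,2) = 28.6500; S(4,3) = 20.3326; S(4,4) = 14.4298
Terminal payoffs V(N, i) = max(S_T - K, 0):
  V(4,0) = 23.413799; V(4,1) = 6.899801; V(4,2) = 0.000000; V(4,3) = 0.000000; V(4,4) = 0.000000
Backward induction: V(k, i) = exp(-r*dt) * [p * V(k+1, i) + (1-p) * V(k+1, i+1)]; then take max(V_cont, immediate exercise) for American.
  V(3,0) = exp(-r*dt) * [p*23.413799 + (1-p)*6.899801] = 14.588418; exercise = 14.450639; V(3,0) = max -> 14.588418
  V(3,1) = exp(-r*dt) * [p*6.899801 + (1-p)*0.000000] = 3.224289; exercise = 0.538746; V(3,1) = max -> 3.224289
  V(3,2) = exp(-r*dt) * [p*0.000000 + (1-p)*0.000000] = 0.000000; exercise = 0.000000; V(3,2) = max -> 0.000000
  V(3,3) = exp(-r*dt) * [p*0.000000 + (1-p)*0.000000] = 0.000000; exercise = 0.000000; V(3,3) = max -> 0.000000
  V(2,0) = exp(-r*dt) * [p*14.588418 + (1-p)*3.224289] = 8.521494; exercise = 6.899801; V(2,0) = max -> 8.521494
  V(2,1) = exp(-r*dt) * [p*3.224289 + (1-p)*0.000000] = 1.506716; exercise = 0.000000; V(2,1) = max -> 1.506716
  V(2,2) = exp(-r*dt) * [p*0.000000 + (1-p)*0.000000] = 0.000000; exercise = 0.000000; V(2,2) = max -> 0.000000
  V(1,0) = exp(-r*dt) * [p*8.521494 + (1-p)*1.506716] = 4.778532; exercise = 0.538746; V(1,0) = max -> 4.778532
  V(1,1) = exp(-r*dt) * [p*1.506716 + (1-p)*0.000000] = 0.704091; exercise = 0.000000; V(1,1) = max -> 0.704091
  V(0,0) = exp(-r*dt) * [p*4.778532 + (1-p)*0.704091] = 2.605186; exercise = 0.000000; V(0,0) = max -> 2.605186


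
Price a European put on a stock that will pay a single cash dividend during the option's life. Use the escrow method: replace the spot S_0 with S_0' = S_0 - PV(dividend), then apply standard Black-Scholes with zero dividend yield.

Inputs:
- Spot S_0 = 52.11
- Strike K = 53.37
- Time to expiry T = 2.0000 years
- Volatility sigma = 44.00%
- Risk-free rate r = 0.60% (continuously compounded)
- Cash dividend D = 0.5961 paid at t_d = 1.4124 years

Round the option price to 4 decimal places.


Answer: Price = 13.3501

Derivation:
PV(D) = D * exp(-r * t_d) = 0.5961 * 0.99156141 = 0.59106975
S_0' = S_0 - PV(D) = 52.1100 - 0.59106975 = 51.51893025
d1 = (ln(S_0'/K) + (r + sigma^2/2)*T) / (sigma*sqrt(T)) = 0.27368331
d2 = d1 - sigma*sqrt(T) = -0.34857065
exp(-rT) = 0.98807171
N(-d1) = 0.39216400; N(-d2) = 0.63629417
P = K * exp(-rT) * N(-d2) - S_0' * N(-d1) = 53.3700 * 0.98807171 * 0.63629417 - 51.51893025 * 0.39216400 = 13.3501


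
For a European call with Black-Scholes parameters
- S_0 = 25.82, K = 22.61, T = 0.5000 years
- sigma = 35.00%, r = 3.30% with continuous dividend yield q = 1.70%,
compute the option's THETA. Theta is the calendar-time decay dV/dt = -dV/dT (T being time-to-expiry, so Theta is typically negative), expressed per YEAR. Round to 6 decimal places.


d1 = 0.6924882541; d2 = 0.4450008807
phi(d1) = 0.3138913022; exp(-qT) = 0.9915360229; exp(-rT) = 0.9836353794
Theta = -S*exp(-qT)*phi(d1)*sigma/(2*sqrt(T)) - r*K*exp(-rT)*N(d2) + q*S*exp(-qT)*N(d1)
N(d1) = 0.7556846201; N(d2) = 0.6718404412; sqrt(T) = 0.7071067812
Term 1 = -25.8200 * 0.9915360229 * 0.3138913022 * 0.3500 / (2 * 0.7071067812) = -1.9888272558
Term 2 = -0.0330 * 22.6100 * 0.9836353794 * 0.6718404412 = -0.4930770463
Term 3 = 0.0170 * 25.8200 * 0.9915360229 * 0.7556846201 = 0.3288927042
Theta = -1.9888272558 + (-0.4930770463) + (0.3288927042) = -2.153012

Answer: Theta = -2.153012


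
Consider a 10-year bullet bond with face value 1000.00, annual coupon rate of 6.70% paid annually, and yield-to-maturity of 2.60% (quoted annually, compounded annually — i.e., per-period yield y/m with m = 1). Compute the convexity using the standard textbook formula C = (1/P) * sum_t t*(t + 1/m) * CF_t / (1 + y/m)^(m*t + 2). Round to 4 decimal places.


Answer: Convexity = 76.5124

Derivation:
Coupon per period c = face * coupon_rate / m = 67.000000
Periods per year m = 1; per-period yield y/m = 0.026000
Number of cashflows N = 10
Cashflows (t years, CF_t, discount factor 1/(1+y/m)^(m*t), PV):
  t = 1.0000: CF_t = 67.000000, DF = 0.974659, PV = 65.302144
  t = 2.0000: CF_t = 67.000000, DF = 0.949960, PV = 63.647314
  t = 3.0000: CF_t = 67.000000, DF = 0.925887, PV = 62.034419
  t = 4.0000: CF_t = 67.000000, DF = 0.902424, PV = 60.462397
  t = 5.0000: CF_t = 67.000000, DF = 0.879555, PV = 58.930211
  t = 6.0000: CF_t = 67.000000, DF = 0.857266, PV = 57.436853
  t = 7.0000: CF_t = 67.000000, DF = 0.835542, PV = 55.981338
  t = 8.0000: CF_t = 67.000000, DF = 0.814369, PV = 54.562708
  t = 9.0000: CF_t = 67.000000, DF = 0.793732, PV = 53.180027
  t = 10.0000: CF_t = 1067.000000, DF = 0.773618, PV = 825.450076
Price P = sum_t PV_t = 1356.987488
Convexity numerator sum_t t*(t + 1/m) * CF_t / (1+y/m)^(m*t + 2):
  t = 1.0000: term = 124.068838
  t = 2.0000: term = 362.774381
  t = 3.0000: term = 707.162536
  t = 4.0000: term = 1148.737064
  t = 5.0000: term = 1679.440152
  t = 6.0000: term = 2291.633735
  t = 7.0000: term = 2978.081527
  t = 8.0000: term = 3731.931738
  t = 9.0000: term = 4546.700461
  t = 10.0000: term = 86255.892906
Convexity = (1/P) * sum = 103826.423340 / 1356.987488 = 76.512440


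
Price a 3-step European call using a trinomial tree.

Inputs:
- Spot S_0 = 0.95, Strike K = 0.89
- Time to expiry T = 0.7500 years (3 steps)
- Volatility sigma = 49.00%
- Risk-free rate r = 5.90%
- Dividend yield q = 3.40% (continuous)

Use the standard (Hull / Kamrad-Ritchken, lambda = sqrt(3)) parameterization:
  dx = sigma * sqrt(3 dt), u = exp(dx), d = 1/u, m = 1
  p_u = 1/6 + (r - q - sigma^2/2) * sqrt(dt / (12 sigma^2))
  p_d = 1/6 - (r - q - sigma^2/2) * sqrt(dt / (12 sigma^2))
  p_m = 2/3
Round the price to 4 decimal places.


Answer: Price = V(0,0) = 0.1840

Derivation:
dt = T/N = 0.250000; dx = sigma*sqrt(3*dt) = 0.424352
u = exp(dx) = 1.528600; d = 1/u = 0.654193
p_u = 0.138668, p_m = 0.666667, p_d = 0.194665
Discount per step: exp(-r*dt) = 0.985358
Stock lattice S(k, j) with j the centered position index:
  k=0: S(0,+0) = 0.9500
  k=1: S(1,-1) = 0.6215; S(1,+0) = 0.9500; S(1,+1) = 1.4522
  k=2: S(2,-2) = 0.4066; S(2,-1) = 0.6215; S(2,+0) = 0.9500; S(2,+1) = 1.4522; S(2,+2) = 2.2198
  k=3: S(3,-3) = 0.2660; S(3,-2) = 0.4066; S(3,-1) = 0.6215; S(3,+0) = 0.9500; S(3,+1) = 1.4522; S(3,+2) = 2.2198; S(3,+3) = 3.3932
Terminal payoffs V(N, j) = max(S_T - K, 0):
  V(3,-3) = 0.000000; V(3,-2) = 0.000000; V(3,-1) = 0.000000; V(3,+0) = 0.060000; V(3,+1) = 0.562170; V(3,+2) = 1.329788; V(3,+3) = 2.503168
Backward induction: V(k, j) = exp(-r*dt) * [p_u * V(k+1, j+1) + p_m * V(k+1, j) + p_d * V(k+1, j-1)]
  V(2,-2) = exp(-r*dt) * [p_u*0.000000 + p_m*0.000000 + p_d*0.000000] = 0.000000
  V(2,-1) = exp(-r*dt) * [p_u*0.060000 + p_m*0.000000 + p_d*0.000000] = 0.008198
  V(2,+0) = exp(-r*dt) * [p_u*0.562170 + p_m*0.060000 + p_d*0.000000] = 0.116228
  V(2,+1) = exp(-r*dt) * [p_u*1.329788 + p_m*0.562170 + p_d*0.060000] = 0.562501
  V(2,+2) = exp(-r*dt) * [p_u*2.503168 + p_m*1.329788 + p_d*0.562170] = 1.323405
  V(1,-1) = exp(-r*dt) * [p_u*0.116228 + p_m*0.008198 + p_d*0.000000] = 0.021267
  V(1,+0) = exp(-r*dt) * [p_u*0.562501 + p_m*0.116228 + p_d*0.008198] = 0.154782
  V(1,+1) = exp(-r*dt) * [p_u*1.323405 + p_m*0.562501 + p_d*0.116228] = 0.572631
  V(0,+0) = exp(-r*dt) * [p_u*0.572631 + p_m*0.154782 + p_d*0.021267] = 0.184000


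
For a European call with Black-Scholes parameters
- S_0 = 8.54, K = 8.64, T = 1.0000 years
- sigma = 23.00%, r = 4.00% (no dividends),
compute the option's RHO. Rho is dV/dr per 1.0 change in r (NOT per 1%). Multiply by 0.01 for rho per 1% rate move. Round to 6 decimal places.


Answer: Rho = 4.178089

Derivation:
d1 = 0.2382974999; d2 = 0.0082974999
phi(d1) = 0.3877744657; exp(-qT) = 1.0000000000; exp(-rT) = 0.9607894392
N(d2) = 0.5033101856
Rho = K*T*exp(-rT)*N(d2) = 8.6400 * 1.0000 * 0.9607894392 * 0.5033101856 = 4.178089


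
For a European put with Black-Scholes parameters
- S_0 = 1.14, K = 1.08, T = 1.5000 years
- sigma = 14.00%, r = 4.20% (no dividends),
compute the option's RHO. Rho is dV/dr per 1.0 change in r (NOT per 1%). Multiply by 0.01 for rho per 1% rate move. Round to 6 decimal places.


Answer: Rho = -0.418676

Derivation:
d1 = 0.7684820403; d2 = 0.5970177583
phi(d1) = 0.2969412841; exp(-qT) = 1.0000000000; exp(-rT) = 0.9389434737
N(-d2) = 0.2752477622
Rho = -K*T*exp(-rT)*N(-d2) = -1.0800 * 1.5000 * 0.9389434737 * 0.2752477622 = -0.418676


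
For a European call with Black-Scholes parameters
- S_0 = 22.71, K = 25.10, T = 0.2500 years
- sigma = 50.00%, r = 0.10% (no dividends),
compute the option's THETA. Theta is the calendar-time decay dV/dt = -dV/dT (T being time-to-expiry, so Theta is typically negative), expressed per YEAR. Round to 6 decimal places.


Answer: Theta = -4.370325

Derivation:
d1 = -0.2742499601; d2 = -0.5242499601
phi(d1) = 0.3842180483; exp(-qT) = 1.0000000000; exp(-rT) = 0.9997500312
Theta = -S*exp(-qT)*phi(d1)*sigma/(2*sqrt(T)) - r*K*exp(-rT)*N(d2) + q*S*exp(-qT)*N(d1)
N(d1) = 0.3919462684; N(d2) = 0.3000523481; sqrt(T) = 0.5000000000
Term 1 = -22.7100 * 1.0000000000 * 0.3842180483 * 0.5000 / (2 * 0.5000000000) = -4.3627959384
Term 2 = -0.0010 * 25.1000 * 0.9997500312 * 0.3000523481 = -0.0075294313
Term 3 = 0 (no dividend yield, q = 0)
Theta = -4.3627959384 + (-0.0075294313) + (0.0000000000) = -4.370325


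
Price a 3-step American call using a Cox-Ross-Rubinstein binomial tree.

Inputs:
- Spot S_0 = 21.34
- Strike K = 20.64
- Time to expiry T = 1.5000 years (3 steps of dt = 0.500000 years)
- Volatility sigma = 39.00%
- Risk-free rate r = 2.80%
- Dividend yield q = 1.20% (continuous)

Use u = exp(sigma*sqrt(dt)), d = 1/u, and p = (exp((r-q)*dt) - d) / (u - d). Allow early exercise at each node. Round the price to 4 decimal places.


Answer: Price = V(0,0) = 4.7633

Derivation:
dt = T/N = 0.500000
u = exp(sigma*sqrt(dt)) = 1.317547; d = 1/u = 0.758986
p = (exp((r-q)*dt) - d) / (u - d) = 0.445871
Discount per step: exp(-r*dt) = 0.986098
Stock lattice S(k, i) with i counting down-moves:
  k=0: S(0,0) = 21.3400
  k=1: S(1,0) = 28.1165; S(1,1) = 16.1968
  k=2: S(2,0) = 37.0447; S(2,1) = 21.3400; S(2,2) = 12.2931
  k=3: S(3,0) = 48.8082; S(3,1) = 28.1165; S(3,2) = 16.1968; S(3,3) = 9.3303
Terminal payoffs V(N, i) = max(S_T - K, 0):
  V(3,0) = 28.168193; V(3,1) = 7.476452; V(3,2) = 0.000000; V(3,3) = 0.000000
Backward induction: V(k, i) = exp(-r*dt) * [p * V(k+1, i) + (1-p) * V(k+1, i+1)]; then take max(V_cont, immediate exercise) for American.
  V(2,0) = exp(-r*dt) * [p*28.168193 + (1-p)*7.476452] = 16.470090; exercise = 16.404746; V(2,0) = max -> 16.470090
  V(2,1) = exp(-r*dt) * [p*7.476452 + (1-p)*0.000000] = 3.287187; exercise = 0.700000; V(2,1) = max -> 3.287187
  V(2,2) = exp(-r*dt) * [p*0.000000 + (1-p)*0.000000] = 0.000000; exercise = 0.000000; V(2,2) = max -> 0.000000
  V(1,0) = exp(-r*dt) * [p*16.470090 + (1-p)*3.287187] = 9.037640; exercise = 7.476452; V(1,0) = max -> 9.037640
  V(1,1) = exp(-r*dt) * [p*3.287187 + (1-p)*0.000000] = 1.445284; exercise = 0.000000; V(1,1) = max -> 1.445284
  V(0,0) = exp(-r*dt) * [p*9.037640 + (1-p)*1.445284] = 4.763337; exercise = 0.700000; V(0,0) = max -> 4.763337


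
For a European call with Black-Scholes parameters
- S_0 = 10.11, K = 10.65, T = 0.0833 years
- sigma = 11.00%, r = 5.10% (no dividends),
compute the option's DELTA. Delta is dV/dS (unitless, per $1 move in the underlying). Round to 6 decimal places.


Answer: Delta = 0.068202

Derivation:
d1 = -1.4893134440; d2 = -1.5210613573
phi(d1) = 0.1316029557; exp(-qT) = 1.0000000000; exp(-rT) = 0.9957607113
N(d1) = 0.0682024246
Delta = exp(-qT) * N(d1) = 1.0000000000 * 0.0682024246 = 0.068202
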